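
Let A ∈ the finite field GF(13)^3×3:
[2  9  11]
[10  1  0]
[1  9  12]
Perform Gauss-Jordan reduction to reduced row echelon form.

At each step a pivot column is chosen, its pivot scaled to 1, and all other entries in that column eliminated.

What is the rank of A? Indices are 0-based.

rank = 3

pivot(0,0)=2: scale R0 → (1, 11, 12)
  clear (1,0): R1 −= (10)R0 → (0, 8, 10)
  clear (2,0): R2 −= (1)R0 → (0, 11, 0)
pivot(1,1)=8: scale R1 → (0, 1, 11)
  clear (0,1): R0 −= (11)R1 → (1, 0, 8)
  clear (2,1): R2 −= (11)R1 → (0, 0, 9)
pivot(2,2)=9: scale R2 → (0, 0, 1)
  clear (0,2): R0 −= (8)R2 → (1, 0, 0)
  clear (1,2): R1 −= (11)R2 → (0, 1, 0)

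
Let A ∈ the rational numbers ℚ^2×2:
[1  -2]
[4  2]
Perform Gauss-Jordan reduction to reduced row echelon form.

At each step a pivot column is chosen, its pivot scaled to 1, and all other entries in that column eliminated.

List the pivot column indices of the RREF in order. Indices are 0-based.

pivot columns: 0, 1

step 1: normalize row 0 (÷1) = (1, -2)
  row 1: subtract 4×row0 = (0, 10)
step 2: normalize row 1 (÷10) = (0, 1)
  row 0: subtract -2×row1 = (1, 0)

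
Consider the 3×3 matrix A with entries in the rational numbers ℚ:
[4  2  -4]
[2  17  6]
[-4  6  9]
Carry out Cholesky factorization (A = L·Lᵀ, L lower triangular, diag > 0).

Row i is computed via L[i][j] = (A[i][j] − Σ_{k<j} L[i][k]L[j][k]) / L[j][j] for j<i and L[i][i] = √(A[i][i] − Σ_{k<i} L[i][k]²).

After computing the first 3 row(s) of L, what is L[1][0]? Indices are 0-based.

Step 1: L[0][0] = √(4) = 2.
  L[1][0] = (2) / L[0][0] = 1.
Step 2: L[1][1] = √(16) = 4.
  L[2][0] = (-4) / L[0][0] = -2.
  L[2][1] = (8) / L[1][1] = 2.
Step 3: L[2][2] = √(1) = 1.

L[1][0] = 1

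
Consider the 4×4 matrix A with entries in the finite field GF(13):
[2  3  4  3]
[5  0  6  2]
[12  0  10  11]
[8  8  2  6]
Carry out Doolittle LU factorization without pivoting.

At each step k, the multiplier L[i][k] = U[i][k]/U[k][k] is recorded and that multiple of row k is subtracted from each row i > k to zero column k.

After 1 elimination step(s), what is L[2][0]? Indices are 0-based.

L[2][0] = 6

[col 0] pivot 2
  R1 -= 9*R0 → (0, 12, 9, 1)  (L[1][0] := 9)
  R2 -= 6*R0 → (0, 8, 12, 6)  (L[2][0] := 6)
  R3 -= 4*R0 → (0, 9, 12, 7)  (L[3][0] := 4)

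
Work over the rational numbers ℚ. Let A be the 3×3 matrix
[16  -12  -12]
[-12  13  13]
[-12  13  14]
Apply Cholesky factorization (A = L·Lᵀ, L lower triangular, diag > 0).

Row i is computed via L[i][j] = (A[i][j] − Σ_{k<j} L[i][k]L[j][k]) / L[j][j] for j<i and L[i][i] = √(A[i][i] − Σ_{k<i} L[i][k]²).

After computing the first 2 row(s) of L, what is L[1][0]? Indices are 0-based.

L[1][0] = -3

Step 1: L[0][0] = √(16) = 4.
  L[1][0] = (-12) / L[0][0] = -3.
Step 2: L[1][1] = √(4) = 2.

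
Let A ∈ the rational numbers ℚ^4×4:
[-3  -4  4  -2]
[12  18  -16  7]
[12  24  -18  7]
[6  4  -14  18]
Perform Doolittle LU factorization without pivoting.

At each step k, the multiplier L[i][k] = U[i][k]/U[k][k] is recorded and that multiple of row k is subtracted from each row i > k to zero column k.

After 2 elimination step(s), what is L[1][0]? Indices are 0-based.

k=0: U[0][0]=-3
  eliminate (1,0): mult=-4, new row 1: (0, 2, 0, -1); set L[1][0]=-4
  eliminate (2,0): mult=-4, new row 2: (0, 8, -2, -1); set L[2][0]=-4
  eliminate (3,0): mult=-2, new row 3: (0, -4, -6, 14); set L[3][0]=-2
k=1: U[1][1]=2
  eliminate (2,1): mult=4, new row 2: (0, 0, -2, 3); set L[2][1]=4
  eliminate (3,1): mult=-2, new row 3: (0, 0, -6, 12); set L[3][1]=-2

L[1][0] = -4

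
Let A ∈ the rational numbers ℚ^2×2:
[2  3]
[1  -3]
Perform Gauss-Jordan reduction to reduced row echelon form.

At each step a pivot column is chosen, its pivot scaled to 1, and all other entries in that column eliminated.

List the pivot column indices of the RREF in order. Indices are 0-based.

[1] R0 /= 2  ⇒  (1, 3/2)
     R1 -= 1·R0  ⇒  (0, -9/2)
[2] R1 /= -9/2  ⇒  (0, 1)
     R0 -= 3/2·R1  ⇒  (1, 0)

pivot columns: 0, 1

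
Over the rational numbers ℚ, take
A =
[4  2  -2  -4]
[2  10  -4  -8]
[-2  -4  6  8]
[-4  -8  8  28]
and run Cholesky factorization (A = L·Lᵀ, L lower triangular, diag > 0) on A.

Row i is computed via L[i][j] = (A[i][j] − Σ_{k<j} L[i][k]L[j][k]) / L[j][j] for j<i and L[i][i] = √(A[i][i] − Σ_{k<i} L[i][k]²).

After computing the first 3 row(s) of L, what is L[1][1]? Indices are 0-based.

L[1][1] = 3

Step 1: L[0][0] = √(4) = 2.
  L[1][0] = (2) / L[0][0] = 1.
Step 2: L[1][1] = √(9) = 3.
  L[2][0] = (-2) / L[0][0] = -1.
  L[2][1] = (-3) / L[1][1] = -1.
Step 3: L[2][2] = √(4) = 2.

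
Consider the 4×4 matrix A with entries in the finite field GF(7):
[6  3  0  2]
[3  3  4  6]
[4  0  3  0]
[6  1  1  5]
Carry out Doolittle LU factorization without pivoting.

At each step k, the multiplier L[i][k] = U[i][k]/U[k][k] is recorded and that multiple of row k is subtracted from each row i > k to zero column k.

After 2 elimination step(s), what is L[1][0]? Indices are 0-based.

L[1][0] = 4

Step 1: pivot at (0,0) is 6.
  row1 ← row1 − (4)·row0  ⇒  L[1][0]=4, U row1=(0, 5, 4, 5)
  row2 ← row2 − (3)·row0  ⇒  L[2][0]=3, U row2=(0, 5, 3, 1)
  row3 ← row3 − (1)·row0  ⇒  L[3][0]=1, U row3=(0, 5, 1, 3)
Step 2: pivot at (1,1) is 5.
  row2 ← row2 − (1)·row1  ⇒  L[2][1]=1, U row2=(0, 0, 6, 3)
  row3 ← row3 − (1)·row1  ⇒  L[3][1]=1, U row3=(0, 0, 4, 5)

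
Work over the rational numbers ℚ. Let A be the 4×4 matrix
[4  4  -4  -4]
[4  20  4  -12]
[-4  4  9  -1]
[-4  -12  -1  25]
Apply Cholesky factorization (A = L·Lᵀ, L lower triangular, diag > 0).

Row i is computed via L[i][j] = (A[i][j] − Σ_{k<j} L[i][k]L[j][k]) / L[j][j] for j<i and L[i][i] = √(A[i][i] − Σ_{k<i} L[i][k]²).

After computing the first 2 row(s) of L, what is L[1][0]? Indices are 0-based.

L[1][0] = 2

Step 1: L[0][0] = √(4) = 2.
  L[1][0] = (4) / L[0][0] = 2.
Step 2: L[1][1] = √(16) = 4.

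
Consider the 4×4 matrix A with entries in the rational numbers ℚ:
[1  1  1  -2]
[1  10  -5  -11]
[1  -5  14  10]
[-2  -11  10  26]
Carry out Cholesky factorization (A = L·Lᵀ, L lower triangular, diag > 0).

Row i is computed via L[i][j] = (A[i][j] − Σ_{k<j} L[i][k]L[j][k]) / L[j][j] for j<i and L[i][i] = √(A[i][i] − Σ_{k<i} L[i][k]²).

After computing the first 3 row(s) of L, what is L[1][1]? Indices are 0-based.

L[1][1] = 3

Step 1: L[0][0] = √(1) = 1.
  L[1][0] = (1) / L[0][0] = 1.
Step 2: L[1][1] = √(9) = 3.
  L[2][0] = (1) / L[0][0] = 1.
  L[2][1] = (-6) / L[1][1] = -2.
Step 3: L[2][2] = √(9) = 3.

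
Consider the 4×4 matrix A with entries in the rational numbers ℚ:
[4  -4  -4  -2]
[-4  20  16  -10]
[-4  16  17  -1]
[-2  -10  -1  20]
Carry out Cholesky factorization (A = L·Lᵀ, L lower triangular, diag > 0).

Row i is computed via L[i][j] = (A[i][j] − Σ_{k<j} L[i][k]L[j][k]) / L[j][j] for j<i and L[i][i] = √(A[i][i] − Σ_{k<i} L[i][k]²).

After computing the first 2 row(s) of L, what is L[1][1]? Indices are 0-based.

L[1][1] = 4

Step 1: L[0][0] = √(4) = 2.
  L[1][0] = (-4) / L[0][0] = -2.
Step 2: L[1][1] = √(16) = 4.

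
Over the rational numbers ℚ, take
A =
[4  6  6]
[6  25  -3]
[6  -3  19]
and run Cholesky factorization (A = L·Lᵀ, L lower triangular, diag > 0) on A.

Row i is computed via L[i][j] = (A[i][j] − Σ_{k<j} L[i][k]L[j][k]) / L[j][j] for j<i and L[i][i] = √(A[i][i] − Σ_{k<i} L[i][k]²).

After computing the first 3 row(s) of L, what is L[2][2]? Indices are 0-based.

L[2][2] = 1

Step 1: L[0][0] = √(4) = 2.
  L[1][0] = (6) / L[0][0] = 3.
Step 2: L[1][1] = √(16) = 4.
  L[2][0] = (6) / L[0][0] = 3.
  L[2][1] = (-12) / L[1][1] = -3.
Step 3: L[2][2] = √(1) = 1.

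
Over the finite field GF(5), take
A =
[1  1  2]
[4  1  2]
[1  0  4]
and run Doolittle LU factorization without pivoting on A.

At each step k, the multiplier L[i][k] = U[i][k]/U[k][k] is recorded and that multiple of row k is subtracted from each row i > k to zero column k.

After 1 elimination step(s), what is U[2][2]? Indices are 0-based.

[col 0] pivot 1
  R1 -= 4*R0 → (0, 2, 4)  (L[1][0] := 4)
  R2 -= 1*R0 → (0, 4, 2)  (L[2][0] := 1)

U[2][2] = 2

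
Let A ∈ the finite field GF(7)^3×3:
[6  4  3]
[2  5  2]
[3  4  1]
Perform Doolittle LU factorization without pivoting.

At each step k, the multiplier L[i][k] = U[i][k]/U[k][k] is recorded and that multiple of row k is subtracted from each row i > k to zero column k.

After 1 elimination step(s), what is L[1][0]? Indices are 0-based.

k=0: U[0][0]=6
  eliminate (1,0): mult=5, new row 1: (0, 6, 1); set L[1][0]=5
  eliminate (2,0): mult=4, new row 2: (0, 2, 3); set L[2][0]=4

L[1][0] = 5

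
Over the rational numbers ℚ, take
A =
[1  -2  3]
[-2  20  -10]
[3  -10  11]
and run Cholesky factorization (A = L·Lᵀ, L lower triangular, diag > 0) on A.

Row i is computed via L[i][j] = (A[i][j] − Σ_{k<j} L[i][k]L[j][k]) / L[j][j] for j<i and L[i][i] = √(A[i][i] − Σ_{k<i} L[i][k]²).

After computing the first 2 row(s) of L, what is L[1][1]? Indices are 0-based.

Step 1: L[0][0] = √(1) = 1.
  L[1][0] = (-2) / L[0][0] = -2.
Step 2: L[1][1] = √(16) = 4.

L[1][1] = 4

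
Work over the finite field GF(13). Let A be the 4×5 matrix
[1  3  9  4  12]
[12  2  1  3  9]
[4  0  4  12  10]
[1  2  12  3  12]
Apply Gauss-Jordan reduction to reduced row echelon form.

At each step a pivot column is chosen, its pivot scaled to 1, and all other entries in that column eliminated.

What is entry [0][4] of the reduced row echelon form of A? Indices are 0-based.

pivot(0,0)=1: scale R0 → (1, 3, 9, 4, 12)
  clear (1,0): R1 −= (12)R0 → (0, 5, 10, 7, 8)
  clear (2,0): R2 −= (4)R0 → (0, 1, 7, 9, 1)
  clear (3,0): R3 −= (1)R0 → (0, 12, 3, 12, 0)
pivot(1,1)=5: scale R1 → (0, 1, 2, 4, 12)
  clear (0,1): R0 −= (3)R1 → (1, 0, 3, 5, 2)
  clear (2,1): R2 −= (1)R1 → (0, 0, 5, 5, 2)
  clear (3,1): R3 −= (12)R1 → (0, 0, 5, 3, 12)
pivot(2,2)=5: scale R2 → (0, 0, 1, 1, 3)
  clear (0,2): R0 −= (3)R2 → (1, 0, 0, 2, 6)
  clear (1,2): R1 −= (2)R2 → (0, 1, 0, 2, 6)
  clear (3,2): R3 −= (5)R2 → (0, 0, 0, 11, 10)
pivot(3,3)=11: scale R3 → (0, 0, 0, 1, 8)
  clear (0,3): R0 −= (2)R3 → (1, 0, 0, 0, 3)
  clear (1,3): R1 −= (2)R3 → (0, 1, 0, 0, 3)
  clear (2,3): R2 −= (1)R3 → (0, 0, 1, 0, 8)

M[0][4] = 3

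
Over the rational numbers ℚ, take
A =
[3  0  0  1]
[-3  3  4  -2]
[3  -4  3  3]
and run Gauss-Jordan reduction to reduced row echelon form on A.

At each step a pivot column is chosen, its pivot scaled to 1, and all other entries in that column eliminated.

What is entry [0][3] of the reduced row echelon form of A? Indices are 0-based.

M[0][3] = 1/3

step 1: normalize row 0 (÷3) = (1, 0, 0, 1/3)
  row 1: subtract -3×row0 = (0, 3, 4, -1)
  row 2: subtract 3×row0 = (0, -4, 3, 2)
step 2: normalize row 1 (÷3) = (0, 1, 4/3, -1/3)
  row 2: subtract -4×row1 = (0, 0, 25/3, 2/3)
step 3: normalize row 2 (÷25/3) = (0, 0, 1, 2/25)
  row 1: subtract 4/3×row2 = (0, 1, 0, -11/25)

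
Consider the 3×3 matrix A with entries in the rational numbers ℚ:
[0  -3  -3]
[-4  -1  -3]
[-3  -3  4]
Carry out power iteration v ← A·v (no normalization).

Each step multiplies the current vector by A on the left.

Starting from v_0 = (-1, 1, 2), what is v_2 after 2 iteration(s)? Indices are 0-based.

v_2 = (-15, 15, 68)

v_0 = (-1, 1, 2).
v_1 = A·v_0 = (-9, -3, 8).
v_2 = A·v_1 = (-15, 15, 68).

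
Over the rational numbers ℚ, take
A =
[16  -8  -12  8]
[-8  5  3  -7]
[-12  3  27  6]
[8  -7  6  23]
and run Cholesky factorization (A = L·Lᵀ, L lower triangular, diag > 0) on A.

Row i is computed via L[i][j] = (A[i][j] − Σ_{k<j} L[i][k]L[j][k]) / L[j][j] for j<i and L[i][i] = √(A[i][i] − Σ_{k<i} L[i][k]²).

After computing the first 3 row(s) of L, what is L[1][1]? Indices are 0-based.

L[1][1] = 1

Step 1: L[0][0] = √(16) = 4.
  L[1][0] = (-8) / L[0][0] = -2.
Step 2: L[1][1] = √(1) = 1.
  L[2][0] = (-12) / L[0][0] = -3.
  L[2][1] = (-3) / L[1][1] = -3.
Step 3: L[2][2] = √(9) = 3.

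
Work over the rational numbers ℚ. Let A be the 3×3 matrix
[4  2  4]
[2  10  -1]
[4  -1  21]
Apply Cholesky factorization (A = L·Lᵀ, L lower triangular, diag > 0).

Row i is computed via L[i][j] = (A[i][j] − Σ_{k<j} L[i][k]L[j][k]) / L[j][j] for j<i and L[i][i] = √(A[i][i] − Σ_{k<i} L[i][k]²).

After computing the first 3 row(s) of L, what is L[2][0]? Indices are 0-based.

Step 1: L[0][0] = √(4) = 2.
  L[1][0] = (2) / L[0][0] = 1.
Step 2: L[1][1] = √(9) = 3.
  L[2][0] = (4) / L[0][0] = 2.
  L[2][1] = (-3) / L[1][1] = -1.
Step 3: L[2][2] = √(16) = 4.

L[2][0] = 2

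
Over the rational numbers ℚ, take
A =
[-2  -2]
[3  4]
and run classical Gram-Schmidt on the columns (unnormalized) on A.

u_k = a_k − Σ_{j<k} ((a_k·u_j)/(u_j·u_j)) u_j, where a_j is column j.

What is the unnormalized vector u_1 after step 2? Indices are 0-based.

Step 1: u_0 = a_0 = (-2, 3).
Step 2: u_1 = a_1 − (16/13)·u_0 = (6/13, 4/13).

u_1 = (6/13, 4/13)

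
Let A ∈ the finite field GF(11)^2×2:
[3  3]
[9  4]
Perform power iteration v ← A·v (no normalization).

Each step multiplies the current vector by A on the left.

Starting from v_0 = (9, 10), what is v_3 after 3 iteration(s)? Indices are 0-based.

v_0 = (9, 10).
v_1 = A·v_0 = (2, 0).
v_2 = A·v_1 = (6, 7).
v_3 = A·v_2 = (6, 5).

v_3 = (6, 5)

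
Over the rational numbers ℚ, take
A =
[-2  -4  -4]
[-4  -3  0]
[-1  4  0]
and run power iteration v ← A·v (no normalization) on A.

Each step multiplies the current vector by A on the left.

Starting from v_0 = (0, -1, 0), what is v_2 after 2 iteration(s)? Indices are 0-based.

v_2 = (-4, -25, 8)

v_0 = (0, -1, 0).
v_1 = A·v_0 = (4, 3, -4).
v_2 = A·v_1 = (-4, -25, 8).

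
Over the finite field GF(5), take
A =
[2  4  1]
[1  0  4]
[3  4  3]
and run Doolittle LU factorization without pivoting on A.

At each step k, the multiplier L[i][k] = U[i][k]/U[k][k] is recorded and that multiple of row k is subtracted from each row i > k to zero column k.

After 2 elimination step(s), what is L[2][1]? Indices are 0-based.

Step 1: pivot at (0,0) is 2.
  row1 ← row1 − (3)·row0  ⇒  L[1][0]=3, U row1=(0, 3, 1)
  row2 ← row2 − (4)·row0  ⇒  L[2][0]=4, U row2=(0, 3, 4)
Step 2: pivot at (1,1) is 3.
  row2 ← row2 − (1)·row1  ⇒  L[2][1]=1, U row2=(0, 0, 3)

L[2][1] = 1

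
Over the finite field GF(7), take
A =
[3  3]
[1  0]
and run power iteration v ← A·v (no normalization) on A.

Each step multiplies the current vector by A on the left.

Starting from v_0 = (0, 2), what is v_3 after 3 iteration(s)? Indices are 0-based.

v_0 = (0, 2).
v_1 = A·v_0 = (6, 0).
v_2 = A·v_1 = (4, 6).
v_3 = A·v_2 = (2, 4).

v_3 = (2, 4)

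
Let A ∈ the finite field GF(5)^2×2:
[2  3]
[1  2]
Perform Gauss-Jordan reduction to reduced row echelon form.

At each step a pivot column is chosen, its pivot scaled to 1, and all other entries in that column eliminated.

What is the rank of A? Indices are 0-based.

rank = 2

[1] R0 /= 2  ⇒  (1, 4)
     R1 -= 1·R0  ⇒  (0, 3)
[2] R1 /= 3  ⇒  (0, 1)
     R0 -= 4·R1  ⇒  (1, 0)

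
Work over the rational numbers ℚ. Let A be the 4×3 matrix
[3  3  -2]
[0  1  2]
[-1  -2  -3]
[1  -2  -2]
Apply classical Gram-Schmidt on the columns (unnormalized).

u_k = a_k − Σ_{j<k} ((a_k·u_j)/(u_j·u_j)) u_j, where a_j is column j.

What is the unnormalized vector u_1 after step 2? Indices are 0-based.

Step 1: u_0 = a_0 = (3, 0, -1, 1).
Step 2: u_1 = a_1 − (9/11)·u_0 = (6/11, 1, -13/11, -31/11).

u_1 = (6/11, 1, -13/11, -31/11)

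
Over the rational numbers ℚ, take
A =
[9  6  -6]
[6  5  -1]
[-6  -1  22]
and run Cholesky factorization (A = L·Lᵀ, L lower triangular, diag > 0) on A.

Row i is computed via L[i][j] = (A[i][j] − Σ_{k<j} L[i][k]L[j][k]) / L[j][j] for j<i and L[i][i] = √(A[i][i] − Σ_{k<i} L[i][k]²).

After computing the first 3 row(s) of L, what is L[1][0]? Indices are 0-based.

L[1][0] = 2

Step 1: L[0][0] = √(9) = 3.
  L[1][0] = (6) / L[0][0] = 2.
Step 2: L[1][1] = √(1) = 1.
  L[2][0] = (-6) / L[0][0] = -2.
  L[2][1] = (3) / L[1][1] = 3.
Step 3: L[2][2] = √(9) = 3.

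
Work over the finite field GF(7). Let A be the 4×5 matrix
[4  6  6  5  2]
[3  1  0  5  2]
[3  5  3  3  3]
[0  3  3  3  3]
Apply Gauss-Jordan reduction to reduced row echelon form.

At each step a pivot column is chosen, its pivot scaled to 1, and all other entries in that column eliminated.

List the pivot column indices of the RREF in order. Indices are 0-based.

pivot columns: 0, 1, 2, 3

step 1: normalize row 0 (÷4) = (1, 5, 5, 3, 4)
  row 1: subtract 3×row0 = (0, 0, 6, 3, 4)
  row 2: subtract 3×row0 = (0, 4, 2, 1, 5)
step 2: exchange rows 1,2
step 2: normalize row 1 (÷4) = (0, 1, 4, 2, 3)
  row 0: subtract 5×row1 = (1, 0, 6, 0, 3)
  row 3: subtract 3×row1 = (0, 0, 5, 4, 1)
step 3: normalize row 2 (÷6) = (0, 0, 1, 4, 3)
  row 0: subtract 6×row2 = (1, 0, 0, 4, 6)
  row 1: subtract 4×row2 = (0, 1, 0, 0, 5)
  row 3: subtract 5×row2 = (0, 0, 0, 5, 0)
step 4: normalize row 3 (÷5) = (0, 0, 0, 1, 0)
  row 0: subtract 4×row3 = (1, 0, 0, 0, 6)
  row 2: subtract 4×row3 = (0, 0, 1, 0, 3)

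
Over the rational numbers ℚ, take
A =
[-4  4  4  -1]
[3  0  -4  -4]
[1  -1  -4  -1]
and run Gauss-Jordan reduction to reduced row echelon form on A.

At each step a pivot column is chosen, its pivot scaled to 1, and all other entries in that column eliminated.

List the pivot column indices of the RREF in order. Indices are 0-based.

step 1: normalize row 0 (÷-4) = (1, -1, -1, 1/4)
  row 1: subtract 3×row0 = (0, 3, -1, -19/4)
  row 2: subtract 1×row0 = (0, 0, -3, -5/4)
step 2: normalize row 1 (÷3) = (0, 1, -1/3, -19/12)
  row 0: subtract -1×row1 = (1, 0, -4/3, -4/3)
step 3: normalize row 2 (÷-3) = (0, 0, 1, 5/12)
  row 0: subtract -4/3×row2 = (1, 0, 0, -7/9)
  row 1: subtract -1/3×row2 = (0, 1, 0, -13/9)

pivot columns: 0, 1, 2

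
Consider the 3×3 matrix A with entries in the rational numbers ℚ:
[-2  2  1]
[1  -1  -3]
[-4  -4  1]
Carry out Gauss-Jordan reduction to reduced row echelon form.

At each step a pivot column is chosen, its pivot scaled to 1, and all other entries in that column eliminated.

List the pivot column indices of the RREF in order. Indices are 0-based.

[1] R0 /= -2  ⇒  (1, -1, -1/2)
     R1 -= 1·R0  ⇒  (0, 0, -5/2)
     R2 -= -4·R0  ⇒  (0, -8, -1)
[2] R1 <-> R2
[2] R1 /= -8  ⇒  (0, 1, 1/8)
     R0 -= -1·R1  ⇒  (1, 0, -3/8)
[3] R2 /= -5/2  ⇒  (0, 0, 1)
     R0 -= -3/8·R2  ⇒  (1, 0, 0)
     R1 -= 1/8·R2  ⇒  (0, 1, 0)

pivot columns: 0, 1, 2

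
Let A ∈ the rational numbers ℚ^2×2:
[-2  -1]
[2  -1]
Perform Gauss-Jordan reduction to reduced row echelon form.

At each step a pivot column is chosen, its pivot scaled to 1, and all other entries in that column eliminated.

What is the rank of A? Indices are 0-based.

rank = 2

pivot(0,0)=-2: scale R0 → (1, 1/2)
  clear (1,0): R1 −= (2)R0 → (0, -2)
pivot(1,1)=-2: scale R1 → (0, 1)
  clear (0,1): R0 −= (1/2)R1 → (1, 0)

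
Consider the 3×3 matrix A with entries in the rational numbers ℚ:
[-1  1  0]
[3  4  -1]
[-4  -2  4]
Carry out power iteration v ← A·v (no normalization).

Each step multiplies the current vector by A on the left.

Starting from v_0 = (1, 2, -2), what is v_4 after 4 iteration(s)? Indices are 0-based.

v_4 = (355, 2399, -3328)

v_0 = (1, 2, -2).
v_1 = A·v_0 = (1, 13, -16).
v_2 = A·v_1 = (12, 71, -94).
v_3 = A·v_2 = (59, 414, -566).
v_4 = A·v_3 = (355, 2399, -3328).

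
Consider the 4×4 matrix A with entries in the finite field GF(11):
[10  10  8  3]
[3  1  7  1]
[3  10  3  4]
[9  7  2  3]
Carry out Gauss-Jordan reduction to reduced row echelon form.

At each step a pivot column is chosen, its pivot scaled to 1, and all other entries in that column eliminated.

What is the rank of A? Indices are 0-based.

pivot(0,0)=10: scale R0 → (1, 1, 3, 8)
  clear (1,0): R1 −= (3)R0 → (0, 9, 9, 10)
  clear (2,0): R2 −= (3)R0 → (0, 7, 5, 2)
  clear (3,0): R3 −= (9)R0 → (0, 9, 8, 8)
pivot(1,1)=9: scale R1 → (0, 1, 1, 6)
  clear (0,1): R0 −= (1)R1 → (1, 0, 2, 2)
  clear (2,1): R2 −= (7)R1 → (0, 0, 9, 4)
  clear (3,1): R3 −= (9)R1 → (0, 0, 10, 9)
pivot(2,2)=9: scale R2 → (0, 0, 1, 9)
  clear (0,2): R0 −= (2)R2 → (1, 0, 0, 6)
  clear (1,2): R1 −= (1)R2 → (0, 1, 0, 8)
  clear (3,2): R3 −= (10)R2 → (0, 0, 0, 7)
pivot(3,3)=7: scale R3 → (0, 0, 0, 1)
  clear (0,3): R0 −= (6)R3 → (1, 0, 0, 0)
  clear (1,3): R1 −= (8)R3 → (0, 1, 0, 0)
  clear (2,3): R2 −= (9)R3 → (0, 0, 1, 0)

rank = 4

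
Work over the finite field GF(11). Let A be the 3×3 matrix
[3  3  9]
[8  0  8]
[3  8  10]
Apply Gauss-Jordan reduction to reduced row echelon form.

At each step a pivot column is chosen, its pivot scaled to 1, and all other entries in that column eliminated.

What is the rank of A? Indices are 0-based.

rank = 3

pivot(0,0)=3: scale R0 → (1, 1, 3)
  clear (1,0): R1 −= (8)R0 → (0, 3, 6)
  clear (2,0): R2 −= (3)R0 → (0, 5, 1)
pivot(1,1)=3: scale R1 → (0, 1, 2)
  clear (0,1): R0 −= (1)R1 → (1, 0, 1)
  clear (2,1): R2 −= (5)R1 → (0, 0, 2)
pivot(2,2)=2: scale R2 → (0, 0, 1)
  clear (0,2): R0 −= (1)R2 → (1, 0, 0)
  clear (1,2): R1 −= (2)R2 → (0, 1, 0)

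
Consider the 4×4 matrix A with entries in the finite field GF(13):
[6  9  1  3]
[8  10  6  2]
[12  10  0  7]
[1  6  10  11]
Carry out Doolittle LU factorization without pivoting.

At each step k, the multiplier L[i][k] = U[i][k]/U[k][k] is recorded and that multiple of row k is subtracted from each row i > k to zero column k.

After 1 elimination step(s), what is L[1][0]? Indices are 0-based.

L[1][0] = 10

k=0: U[0][0]=6
  eliminate (1,0): mult=10, new row 1: (0, 11, 9, 11); set L[1][0]=10
  eliminate (2,0): mult=2, new row 2: (0, 5, 11, 1); set L[2][0]=2
  eliminate (3,0): mult=11, new row 3: (0, 11, 12, 4); set L[3][0]=11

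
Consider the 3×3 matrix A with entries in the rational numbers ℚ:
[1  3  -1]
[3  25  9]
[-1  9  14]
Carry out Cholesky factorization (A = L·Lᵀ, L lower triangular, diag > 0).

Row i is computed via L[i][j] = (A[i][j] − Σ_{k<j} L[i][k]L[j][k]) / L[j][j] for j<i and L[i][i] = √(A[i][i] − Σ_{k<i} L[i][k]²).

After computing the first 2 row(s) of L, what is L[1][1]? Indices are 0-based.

Step 1: L[0][0] = √(1) = 1.
  L[1][0] = (3) / L[0][0] = 3.
Step 2: L[1][1] = √(16) = 4.

L[1][1] = 4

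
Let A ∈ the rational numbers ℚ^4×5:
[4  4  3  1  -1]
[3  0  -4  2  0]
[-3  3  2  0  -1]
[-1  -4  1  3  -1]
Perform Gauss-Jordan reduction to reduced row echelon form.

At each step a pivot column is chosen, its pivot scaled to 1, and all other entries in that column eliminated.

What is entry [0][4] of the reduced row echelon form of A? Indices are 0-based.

step 1: normalize row 0 (÷4) = (1, 1, 3/4, 1/4, -1/4)
  row 1: subtract 3×row0 = (0, -3, -25/4, 5/4, 3/4)
  row 2: subtract -3×row0 = (0, 6, 17/4, 3/4, -7/4)
  row 3: subtract -1×row0 = (0, -3, 7/4, 13/4, -5/4)
step 2: normalize row 1 (÷-3) = (0, 1, 25/12, -5/12, -1/4)
  row 0: subtract 1×row1 = (1, 0, -4/3, 2/3, 0)
  row 2: subtract 6×row1 = (0, 0, -33/4, 13/4, -1/4)
  row 3: subtract -3×row1 = (0, 0, 8, 2, -2)
step 3: normalize row 2 (÷-33/4) = (0, 0, 1, -13/33, 1/33)
  row 0: subtract -4/3×row2 = (1, 0, 0, 14/99, 4/99)
  row 1: subtract 25/12×row2 = (0, 1, 0, 40/99, -31/99)
  row 3: subtract 8×row2 = (0, 0, 0, 170/33, -74/33)
step 4: normalize row 3 (÷170/33) = (0, 0, 0, 1, -37/85)
  row 0: subtract 14/99×row3 = (1, 0, 0, 0, 26/255)
  row 1: subtract 40/99×row3 = (0, 1, 0, 0, -7/51)
  row 2: subtract -13/33×row3 = (0, 0, 1, 0, -12/85)

M[0][4] = 26/255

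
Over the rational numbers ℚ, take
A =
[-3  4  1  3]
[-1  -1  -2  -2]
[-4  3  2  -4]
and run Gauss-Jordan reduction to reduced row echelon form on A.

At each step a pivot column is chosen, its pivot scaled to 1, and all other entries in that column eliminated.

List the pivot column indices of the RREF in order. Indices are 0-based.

pivot columns: 0, 1, 2

step 1: normalize row 0 (÷-3) = (1, -4/3, -1/3, -1)
  row 1: subtract -1×row0 = (0, -7/3, -7/3, -3)
  row 2: subtract -4×row0 = (0, -7/3, 2/3, -8)
step 2: normalize row 1 (÷-7/3) = (0, 1, 1, 9/7)
  row 0: subtract -4/3×row1 = (1, 0, 1, 5/7)
  row 2: subtract -7/3×row1 = (0, 0, 3, -5)
step 3: normalize row 2 (÷3) = (0, 0, 1, -5/3)
  row 0: subtract 1×row2 = (1, 0, 0, 50/21)
  row 1: subtract 1×row2 = (0, 1, 0, 62/21)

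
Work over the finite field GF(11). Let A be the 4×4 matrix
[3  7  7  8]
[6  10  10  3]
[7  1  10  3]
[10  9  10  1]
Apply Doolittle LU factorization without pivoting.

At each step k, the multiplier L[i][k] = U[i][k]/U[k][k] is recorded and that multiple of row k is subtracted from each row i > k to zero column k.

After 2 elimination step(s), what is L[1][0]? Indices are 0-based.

k=0: U[0][0]=3
  eliminate (1,0): mult=2, new row 1: (0, 7, 7, 9); set L[1][0]=2
  eliminate (2,0): mult=6, new row 2: (0, 3, 1, 10); set L[2][0]=6
  eliminate (3,0): mult=7, new row 3: (0, 4, 5, 0); set L[3][0]=7
k=1: U[1][1]=7
  eliminate (2,1): mult=2, new row 2: (0, 0, 9, 3); set L[2][1]=2
  eliminate (3,1): mult=10, new row 3: (0, 0, 1, 9); set L[3][1]=10

L[1][0] = 2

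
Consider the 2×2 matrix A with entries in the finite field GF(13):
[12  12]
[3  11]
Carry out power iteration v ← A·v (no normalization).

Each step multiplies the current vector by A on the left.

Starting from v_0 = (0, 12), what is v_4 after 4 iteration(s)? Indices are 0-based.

v_0 = (0, 12).
v_1 = A·v_0 = (1, 2).
v_2 = A·v_1 = (10, 12).
v_3 = A·v_2 = (4, 6).
v_4 = A·v_3 = (3, 0).

v_4 = (3, 0)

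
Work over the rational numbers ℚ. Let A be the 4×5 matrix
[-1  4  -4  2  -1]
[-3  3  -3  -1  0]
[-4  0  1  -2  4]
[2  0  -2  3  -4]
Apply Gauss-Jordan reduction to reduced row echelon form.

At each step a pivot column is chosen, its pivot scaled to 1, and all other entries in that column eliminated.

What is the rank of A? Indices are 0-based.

rank = 4

[1] R0 /= -1  ⇒  (1, -4, 4, -2, 1)
     R1 -= -3·R0  ⇒  (0, -9, 9, -7, 3)
     R2 -= -4·R0  ⇒  (0, -16, 17, -10, 8)
     R3 -= 2·R0  ⇒  (0, 8, -10, 7, -6)
[2] R1 /= -9  ⇒  (0, 1, -1, 7/9, -1/3)
     R0 -= -4·R1  ⇒  (1, 0, 0, 10/9, -1/3)
     R2 -= -16·R1  ⇒  (0, 0, 1, 22/9, 8/3)
     R3 -= 8·R1  ⇒  (0, 0, -2, 7/9, -10/3)
[3] R2 /= 1  ⇒  (0, 0, 1, 22/9, 8/3)
     R1 -= -1·R2  ⇒  (0, 1, 0, 29/9, 7/3)
     R3 -= -2·R2  ⇒  (0, 0, 0, 17/3, 2)
[4] R3 /= 17/3  ⇒  (0, 0, 0, 1, 6/17)
     R0 -= 10/9·R3  ⇒  (1, 0, 0, 0, -37/51)
     R1 -= 29/9·R3  ⇒  (0, 1, 0, 0, 61/51)
     R2 -= 22/9·R3  ⇒  (0, 0, 1, 0, 92/51)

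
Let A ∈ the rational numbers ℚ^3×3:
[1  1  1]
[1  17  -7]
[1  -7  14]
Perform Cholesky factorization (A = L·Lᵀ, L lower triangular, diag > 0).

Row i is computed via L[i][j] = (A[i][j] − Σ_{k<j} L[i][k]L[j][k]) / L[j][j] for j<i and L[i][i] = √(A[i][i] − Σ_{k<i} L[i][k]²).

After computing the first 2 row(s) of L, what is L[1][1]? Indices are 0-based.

Step 1: L[0][0] = √(1) = 1.
  L[1][0] = (1) / L[0][0] = 1.
Step 2: L[1][1] = √(16) = 4.

L[1][1] = 4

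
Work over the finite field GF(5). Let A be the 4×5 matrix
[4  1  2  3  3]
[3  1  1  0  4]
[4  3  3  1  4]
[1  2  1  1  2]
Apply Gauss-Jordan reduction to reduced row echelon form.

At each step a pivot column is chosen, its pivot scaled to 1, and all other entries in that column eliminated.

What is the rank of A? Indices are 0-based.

rank = 4

pivot(0,0)=4: scale R0 → (1, 4, 3, 2, 2)
  clear (1,0): R1 −= (3)R0 → (0, 4, 2, 4, 3)
  clear (2,0): R2 −= (4)R0 → (0, 2, 1, 3, 1)
  clear (3,0): R3 −= (1)R0 → (0, 3, 3, 4, 0)
pivot(1,1)=4: scale R1 → (0, 1, 3, 1, 2)
  clear (0,1): R0 −= (4)R1 → (1, 0, 1, 3, 4)
  clear (2,1): R2 −= (2)R1 → (0, 0, 0, 1, 2)
  clear (3,1): R3 −= (3)R1 → (0, 0, 4, 1, 4)
pivot(2,2): swap R2↔R3
pivot(2,2)=4: scale R2 → (0, 0, 1, 4, 1)
  clear (0,2): R0 −= (1)R2 → (1, 0, 0, 4, 3)
  clear (1,2): R1 −= (3)R2 → (0, 1, 0, 4, 4)
pivot(3,3)=1: scale R3 → (0, 0, 0, 1, 2)
  clear (0,3): R0 −= (4)R3 → (1, 0, 0, 0, 0)
  clear (1,3): R1 −= (4)R3 → (0, 1, 0, 0, 1)
  clear (2,3): R2 −= (4)R3 → (0, 0, 1, 0, 3)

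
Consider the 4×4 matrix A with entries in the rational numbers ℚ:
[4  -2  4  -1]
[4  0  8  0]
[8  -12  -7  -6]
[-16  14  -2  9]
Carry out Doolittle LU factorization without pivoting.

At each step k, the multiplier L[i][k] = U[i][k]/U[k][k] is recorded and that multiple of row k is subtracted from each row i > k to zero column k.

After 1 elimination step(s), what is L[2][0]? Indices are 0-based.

L[2][0] = 2

Step 1: pivot at (0,0) is 4.
  row1 ← row1 − (1)·row0  ⇒  L[1][0]=1, U row1=(0, 2, 4, 1)
  row2 ← row2 − (2)·row0  ⇒  L[2][0]=2, U row2=(0, -8, -15, -4)
  row3 ← row3 − (-4)·row0  ⇒  L[3][0]=-4, U row3=(0, 6, 14, 5)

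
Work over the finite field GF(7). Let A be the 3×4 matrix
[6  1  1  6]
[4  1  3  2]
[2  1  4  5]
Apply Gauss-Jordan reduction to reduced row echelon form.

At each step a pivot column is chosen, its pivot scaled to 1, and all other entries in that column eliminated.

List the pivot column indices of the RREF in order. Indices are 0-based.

pivot columns: 0, 1, 2

step 1: normalize row 0 (÷6) = (1, 6, 6, 1)
  row 1: subtract 4×row0 = (0, 5, 0, 5)
  row 2: subtract 2×row0 = (0, 3, 6, 3)
step 2: normalize row 1 (÷5) = (0, 1, 0, 1)
  row 0: subtract 6×row1 = (1, 0, 6, 2)
  row 2: subtract 3×row1 = (0, 0, 6, 0)
step 3: normalize row 2 (÷6) = (0, 0, 1, 0)
  row 0: subtract 6×row2 = (1, 0, 0, 2)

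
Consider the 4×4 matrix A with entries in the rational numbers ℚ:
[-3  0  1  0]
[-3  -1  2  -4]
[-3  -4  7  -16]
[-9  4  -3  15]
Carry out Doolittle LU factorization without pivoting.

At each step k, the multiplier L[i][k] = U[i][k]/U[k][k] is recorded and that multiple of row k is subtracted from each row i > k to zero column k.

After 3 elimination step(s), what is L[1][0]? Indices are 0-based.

Step 1: pivot at (0,0) is -3.
  row1 ← row1 − (1)·row0  ⇒  L[1][0]=1, U row1=(0, -1, 1, -4)
  row2 ← row2 − (1)·row0  ⇒  L[2][0]=1, U row2=(0, -4, 6, -16)
  row3 ← row3 − (3)·row0  ⇒  L[3][0]=3, U row3=(0, 4, -6, 15)
Step 2: pivot at (1,1) is -1.
  row2 ← row2 − (4)·row1  ⇒  L[2][1]=4, U row2=(0, 0, 2, 0)
  row3 ← row3 − (-4)·row1  ⇒  L[3][1]=-4, U row3=(0, 0, -2, -1)
Step 3: pivot at (2,2) is 2.
  row3 ← row3 − (-1)·row2  ⇒  L[3][2]=-1, U row3=(0, 0, 0, -1)

L[1][0] = 1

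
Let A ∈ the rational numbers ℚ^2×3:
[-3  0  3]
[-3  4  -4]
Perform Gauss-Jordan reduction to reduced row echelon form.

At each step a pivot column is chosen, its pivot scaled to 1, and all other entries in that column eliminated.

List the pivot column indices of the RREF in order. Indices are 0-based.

[1] R0 /= -3  ⇒  (1, 0, -1)
     R1 -= -3·R0  ⇒  (0, 4, -7)
[2] R1 /= 4  ⇒  (0, 1, -7/4)

pivot columns: 0, 1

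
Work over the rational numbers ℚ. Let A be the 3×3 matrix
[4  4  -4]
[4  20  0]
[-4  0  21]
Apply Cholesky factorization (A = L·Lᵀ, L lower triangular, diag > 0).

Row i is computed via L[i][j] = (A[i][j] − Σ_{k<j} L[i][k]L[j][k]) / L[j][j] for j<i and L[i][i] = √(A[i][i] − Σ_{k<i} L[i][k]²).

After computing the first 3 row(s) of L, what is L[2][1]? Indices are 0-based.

L[2][1] = 1

Step 1: L[0][0] = √(4) = 2.
  L[1][0] = (4) / L[0][0] = 2.
Step 2: L[1][1] = √(16) = 4.
  L[2][0] = (-4) / L[0][0] = -2.
  L[2][1] = (4) / L[1][1] = 1.
Step 3: L[2][2] = √(16) = 4.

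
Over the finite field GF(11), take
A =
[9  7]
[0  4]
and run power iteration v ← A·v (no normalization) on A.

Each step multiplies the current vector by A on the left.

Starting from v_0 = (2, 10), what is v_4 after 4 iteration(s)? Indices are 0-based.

v_4 = (5, 8)

v_0 = (2, 10).
v_1 = A·v_0 = (0, 7).
v_2 = A·v_1 = (5, 6).
v_3 = A·v_2 = (10, 2).
v_4 = A·v_3 = (5, 8).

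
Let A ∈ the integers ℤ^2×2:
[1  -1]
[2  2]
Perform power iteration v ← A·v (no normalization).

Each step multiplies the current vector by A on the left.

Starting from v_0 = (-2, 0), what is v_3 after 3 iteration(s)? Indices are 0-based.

v_3 = (14, -20)

v_0 = (-2, 0).
v_1 = A·v_0 = (-2, -4).
v_2 = A·v_1 = (2, -12).
v_3 = A·v_2 = (14, -20).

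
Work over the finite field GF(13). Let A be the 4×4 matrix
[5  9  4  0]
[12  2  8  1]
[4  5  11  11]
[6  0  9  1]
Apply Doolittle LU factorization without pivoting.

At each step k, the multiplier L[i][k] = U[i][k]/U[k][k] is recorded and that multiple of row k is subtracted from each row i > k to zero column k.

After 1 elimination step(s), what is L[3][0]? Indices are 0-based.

[col 0] pivot 5
  R1 -= 5*R0 → (0, 9, 1, 1)  (L[1][0] := 5)
  R2 -= 6*R0 → (0, 3, 0, 11)  (L[2][0] := 6)
  R3 -= 9*R0 → (0, 10, 12, 1)  (L[3][0] := 9)

L[3][0] = 9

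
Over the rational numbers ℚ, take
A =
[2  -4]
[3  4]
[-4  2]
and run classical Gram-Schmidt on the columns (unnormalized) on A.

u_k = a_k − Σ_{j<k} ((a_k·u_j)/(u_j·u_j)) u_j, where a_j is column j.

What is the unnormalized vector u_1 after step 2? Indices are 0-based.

u_1 = (-108/29, 128/29, 42/29)

Step 1: u_0 = a_0 = (2, 3, -4).
Step 2: u_1 = a_1 − (-4/29)·u_0 = (-108/29, 128/29, 42/29).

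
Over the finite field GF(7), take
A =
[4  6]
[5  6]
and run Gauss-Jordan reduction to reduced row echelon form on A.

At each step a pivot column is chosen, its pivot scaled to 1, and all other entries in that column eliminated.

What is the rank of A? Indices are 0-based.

rank = 2

step 1: normalize row 0 (÷4) = (1, 5)
  row 1: subtract 5×row0 = (0, 2)
step 2: normalize row 1 (÷2) = (0, 1)
  row 0: subtract 5×row1 = (1, 0)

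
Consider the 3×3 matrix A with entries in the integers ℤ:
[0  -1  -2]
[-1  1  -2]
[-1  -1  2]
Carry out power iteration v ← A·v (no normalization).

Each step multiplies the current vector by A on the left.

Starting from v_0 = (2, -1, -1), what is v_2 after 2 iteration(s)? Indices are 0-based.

v_0 = (2, -1, -1).
v_1 = A·v_0 = (3, -1, -3).
v_2 = A·v_1 = (7, 2, -8).

v_2 = (7, 2, -8)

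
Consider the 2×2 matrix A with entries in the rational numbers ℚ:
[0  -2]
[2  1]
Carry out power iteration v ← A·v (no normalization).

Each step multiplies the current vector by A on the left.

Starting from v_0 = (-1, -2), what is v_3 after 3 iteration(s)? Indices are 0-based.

v_0 = (-1, -2).
v_1 = A·v_0 = (4, -4).
v_2 = A·v_1 = (8, 4).
v_3 = A·v_2 = (-8, 20).

v_3 = (-8, 20)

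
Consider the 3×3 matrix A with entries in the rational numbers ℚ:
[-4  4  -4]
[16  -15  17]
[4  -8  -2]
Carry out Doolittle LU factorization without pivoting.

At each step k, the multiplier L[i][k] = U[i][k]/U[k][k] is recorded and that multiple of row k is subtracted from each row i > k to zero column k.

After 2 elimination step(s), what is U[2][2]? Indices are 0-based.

U[2][2] = -2

k=0: U[0][0]=-4
  eliminate (1,0): mult=-4, new row 1: (0, 1, 1); set L[1][0]=-4
  eliminate (2,0): mult=-1, new row 2: (0, -4, -6); set L[2][0]=-1
k=1: U[1][1]=1
  eliminate (2,1): mult=-4, new row 2: (0, 0, -2); set L[2][1]=-4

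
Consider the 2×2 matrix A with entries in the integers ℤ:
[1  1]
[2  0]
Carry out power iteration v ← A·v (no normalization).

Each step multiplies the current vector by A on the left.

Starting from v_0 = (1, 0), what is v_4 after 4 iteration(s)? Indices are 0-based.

v_0 = (1, 0).
v_1 = A·v_0 = (1, 2).
v_2 = A·v_1 = (3, 2).
v_3 = A·v_2 = (5, 6).
v_4 = A·v_3 = (11, 10).

v_4 = (11, 10)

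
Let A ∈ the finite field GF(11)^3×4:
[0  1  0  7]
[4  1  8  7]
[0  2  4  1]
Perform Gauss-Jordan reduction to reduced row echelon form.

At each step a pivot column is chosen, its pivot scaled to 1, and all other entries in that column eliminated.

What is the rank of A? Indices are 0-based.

pivot(0,0): swap R0↔R1
pivot(0,0)=4: scale R0 → (1, 3, 2, 10)
pivot(1,1)=1: scale R1 → (0, 1, 0, 7)
  clear (0,1): R0 −= (3)R1 → (1, 0, 2, 0)
  clear (2,1): R2 −= (2)R1 → (0, 0, 4, 9)
pivot(2,2)=4: scale R2 → (0, 0, 1, 5)
  clear (0,2): R0 −= (2)R2 → (1, 0, 0, 1)

rank = 3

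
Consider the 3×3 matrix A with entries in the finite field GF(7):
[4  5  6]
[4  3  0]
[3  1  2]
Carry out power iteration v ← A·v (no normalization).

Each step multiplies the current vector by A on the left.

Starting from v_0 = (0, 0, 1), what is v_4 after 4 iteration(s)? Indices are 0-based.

v_0 = (0, 0, 1).
v_1 = A·v_0 = (6, 0, 2).
v_2 = A·v_1 = (1, 3, 1).
v_3 = A·v_2 = (4, 6, 1).
v_4 = A·v_3 = (3, 6, 6).

v_4 = (3, 6, 6)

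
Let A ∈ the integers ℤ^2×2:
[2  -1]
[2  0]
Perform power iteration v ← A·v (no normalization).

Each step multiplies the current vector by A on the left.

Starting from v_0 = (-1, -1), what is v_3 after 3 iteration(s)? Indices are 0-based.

v_3 = (2, 0)

v_0 = (-1, -1).
v_1 = A·v_0 = (-1, -2).
v_2 = A·v_1 = (0, -2).
v_3 = A·v_2 = (2, 0).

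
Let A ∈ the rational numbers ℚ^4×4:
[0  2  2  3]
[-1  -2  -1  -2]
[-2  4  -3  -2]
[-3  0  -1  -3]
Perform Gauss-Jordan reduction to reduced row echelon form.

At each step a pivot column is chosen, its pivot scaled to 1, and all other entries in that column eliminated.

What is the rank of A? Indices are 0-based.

rank = 4

pivot(0,0): swap R0↔R1
pivot(0,0)=-1: scale R0 → (1, 2, 1, 2)
  clear (2,0): R2 −= (-2)R0 → (0, 8, -1, 2)
  clear (3,0): R3 −= (-3)R0 → (0, 6, 2, 3)
pivot(1,1)=2: scale R1 → (0, 1, 1, 3/2)
  clear (0,1): R0 −= (2)R1 → (1, 0, -1, -1)
  clear (2,1): R2 −= (8)R1 → (0, 0, -9, -10)
  clear (3,1): R3 −= (6)R1 → (0, 0, -4, -6)
pivot(2,2)=-9: scale R2 → (0, 0, 1, 10/9)
  clear (0,2): R0 −= (-1)R2 → (1, 0, 0, 1/9)
  clear (1,2): R1 −= (1)R2 → (0, 1, 0, 7/18)
  clear (3,2): R3 −= (-4)R2 → (0, 0, 0, -14/9)
pivot(3,3)=-14/9: scale R3 → (0, 0, 0, 1)
  clear (0,3): R0 −= (1/9)R3 → (1, 0, 0, 0)
  clear (1,3): R1 −= (7/18)R3 → (0, 1, 0, 0)
  clear (2,3): R2 −= (10/9)R3 → (0, 0, 1, 0)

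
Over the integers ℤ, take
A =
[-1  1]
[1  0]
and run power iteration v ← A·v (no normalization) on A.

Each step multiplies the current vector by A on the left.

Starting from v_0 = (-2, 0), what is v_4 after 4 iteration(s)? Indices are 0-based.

v_0 = (-2, 0).
v_1 = A·v_0 = (2, -2).
v_2 = A·v_1 = (-4, 2).
v_3 = A·v_2 = (6, -4).
v_4 = A·v_3 = (-10, 6).

v_4 = (-10, 6)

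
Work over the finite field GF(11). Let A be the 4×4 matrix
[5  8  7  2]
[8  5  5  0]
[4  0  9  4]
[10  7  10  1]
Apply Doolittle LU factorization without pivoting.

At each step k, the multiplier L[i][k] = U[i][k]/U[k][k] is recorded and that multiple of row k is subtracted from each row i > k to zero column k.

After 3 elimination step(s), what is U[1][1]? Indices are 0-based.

k=0: U[0][0]=5
  eliminate (1,0): mult=6, new row 1: (0, 1, 7, 10); set L[1][0]=6
  eliminate (2,0): mult=3, new row 2: (0, 9, 10, 9); set L[2][0]=3
  eliminate (3,0): mult=2, new row 3: (0, 2, 7, 8); set L[3][0]=2
k=1: U[1][1]=1
  eliminate (2,1): mult=9, new row 2: (0, 0, 2, 7); set L[2][1]=9
  eliminate (3,1): mult=2, new row 3: (0, 0, 4, 10); set L[3][1]=2
k=2: U[2][2]=2
  eliminate (3,2): mult=2, new row 3: (0, 0, 0, 7); set L[3][2]=2

U[1][1] = 1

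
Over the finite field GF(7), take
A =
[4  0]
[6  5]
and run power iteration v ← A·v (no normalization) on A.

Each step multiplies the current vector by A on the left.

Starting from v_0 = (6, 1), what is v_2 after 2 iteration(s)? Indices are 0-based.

v_2 = (5, 6)

v_0 = (6, 1).
v_1 = A·v_0 = (3, 6).
v_2 = A·v_1 = (5, 6).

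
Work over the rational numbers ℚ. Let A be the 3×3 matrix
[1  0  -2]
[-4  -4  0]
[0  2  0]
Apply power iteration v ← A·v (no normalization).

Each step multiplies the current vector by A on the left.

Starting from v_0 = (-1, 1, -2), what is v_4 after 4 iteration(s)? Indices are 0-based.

v_4 = (47, -204, 104)

v_0 = (-1, 1, -2).
v_1 = A·v_0 = (3, 0, 2).
v_2 = A·v_1 = (-1, -12, 0).
v_3 = A·v_2 = (-1, 52, -24).
v_4 = A·v_3 = (47, -204, 104).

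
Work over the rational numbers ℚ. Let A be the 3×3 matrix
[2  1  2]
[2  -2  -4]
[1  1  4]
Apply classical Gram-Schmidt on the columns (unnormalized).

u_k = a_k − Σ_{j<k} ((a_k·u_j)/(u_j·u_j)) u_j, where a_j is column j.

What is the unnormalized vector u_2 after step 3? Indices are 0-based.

Step 1: u_0 = a_0 = (2, 2, 1).
Step 2: u_1 = a_1 − (-1/9)·u_0 = (11/9, -16/9, 10/9).
Step 3: u_2 = a_2 − (0)·u_0 − (126/53)·u_1 = (-48/53, 12/53, 72/53).

u_2 = (-48/53, 12/53, 72/53)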